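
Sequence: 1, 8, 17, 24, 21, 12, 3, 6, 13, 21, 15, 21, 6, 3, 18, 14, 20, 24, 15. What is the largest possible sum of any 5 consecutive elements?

Each size-5 window and its sum:
(1, 8, 17, 24, 21) → sum 71
(8, 17, 24, 21, 12) → sum 82
(17, 24, 21, 12, 3) → sum 77
(24, 21, 12, 3, 6) → sum 66
(21, 12, 3, 6, 13) → sum 55
(12, 3, 6, 13, 21) → sum 55
(3, 6, 13, 21, 15) → sum 58
(6, 13, 21, 15, 21) → sum 76
(13, 21, 15, 21, 6) → sum 76
(21, 15, 21, 6, 3) → sum 66
(15, 21, 6, 3, 18) → sum 63
(21, 6, 3, 18, 14) → sum 62
(6, 3, 18, 14, 20) → sum 61
(3, 18, 14, 20, 24) → sum 79
(18, 14, 20, 24, 15) → sum 91
Largest of these is 91.

91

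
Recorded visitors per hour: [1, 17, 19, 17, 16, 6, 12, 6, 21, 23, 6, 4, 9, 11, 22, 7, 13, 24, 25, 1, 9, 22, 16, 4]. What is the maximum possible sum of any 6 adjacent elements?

(1, 17, 19, 17, 16, 6) → sum 76
(17, 19, 17, 16, 6, 12) → sum 87
(19, 17, 16, 6, 12, 6) → sum 76
(17, 16, 6, 12, 6, 21) → sum 78
(16, 6, 12, 6, 21, 23) → sum 84
(6, 12, 6, 21, 23, 6) → sum 74
(12, 6, 21, 23, 6, 4) → sum 72
(6, 21, 23, 6, 4, 9) → sum 69
(21, 23, 6, 4, 9, 11) → sum 74
(23, 6, 4, 9, 11, 22) → sum 75
(6, 4, 9, 11, 22, 7) → sum 59
(4, 9, 11, 22, 7, 13) → sum 66
(9, 11, 22, 7, 13, 24) → sum 86
(11, 22, 7, 13, 24, 25) → sum 102
(22, 7, 13, 24, 25, 1) → sum 92
(7, 13, 24, 25, 1, 9) → sum 79
(13, 24, 25, 1, 9, 22) → sum 94
(24, 25, 1, 9, 22, 16) → sum 97
(25, 1, 9, 22, 16, 4) → sum 77
Maximum of these is 102.

102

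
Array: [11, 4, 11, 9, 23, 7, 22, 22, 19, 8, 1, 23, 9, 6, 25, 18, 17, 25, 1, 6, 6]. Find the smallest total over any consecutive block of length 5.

Each size-5 window and its sum:
11 4 11 9 23 → sum 58
4 11 9 23 7 → sum 54
11 9 23 7 22 → sum 72
9 23 7 22 22 → sum 83
23 7 22 22 19 → sum 93
7 22 22 19 8 → sum 78
22 22 19 8 1 → sum 72
22 19 8 1 23 → sum 73
19 8 1 23 9 → sum 60
8 1 23 9 6 → sum 47
1 23 9 6 25 → sum 64
23 9 6 25 18 → sum 81
9 6 25 18 17 → sum 75
6 25 18 17 25 → sum 91
25 18 17 25 1 → sum 86
18 17 25 1 6 → sum 67
17 25 1 6 6 → sum 55
Smallest of these is 47.

47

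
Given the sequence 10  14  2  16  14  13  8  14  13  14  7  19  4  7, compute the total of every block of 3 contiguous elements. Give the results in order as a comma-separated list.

26, 32, 32, 43, 35, 35, 35, 41, 34, 40, 30, 30

(10, 14, 2) → sum 26
(14, 2, 16) → sum 32
(2, 16, 14) → sum 32
(16, 14, 13) → sum 43
(14, 13, 8) → sum 35
(13, 8, 14) → sum 35
(8, 14, 13) → sum 35
(14, 13, 14) → sum 41
(13, 14, 7) → sum 34
(14, 7, 19) → sum 40
(7, 19, 4) → sum 30
(19, 4, 7) → sum 30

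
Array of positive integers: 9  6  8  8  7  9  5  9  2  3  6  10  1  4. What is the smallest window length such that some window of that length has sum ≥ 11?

2

add 9: running sum 9 < 11
add 6: shortest ending here [9, 6] sum 15, len 2
add 8: shortest ending here [6, 8] sum 14, len 2
add 8: shortest ending here [8, 8] sum 16, len 2
add 7: shortest ending here [8, 7] sum 15, len 2
add 9: shortest ending here [7, 9] sum 16, len 2
add 5: shortest ending here [9, 5] sum 14, len 2
add 9: shortest ending here [5, 9] sum 14, len 2
add 2: shortest ending here [9, 2] sum 11, len 2
add 3: shortest ending here [9, 2, 3] sum 14, len 3
add 6: shortest ending here [2, 3, 6] sum 11, len 3
add 10: shortest ending here [6, 10] sum 16, len 2
add 1: shortest ending here [10, 1] sum 11, len 2
add 4: shortest ending here [10, 1, 4] sum 15, len 3
Shortest qualifying length: 2.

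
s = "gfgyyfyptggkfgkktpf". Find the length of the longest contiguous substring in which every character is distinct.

5

[g] len 1
[g, f] len 2
[f, g] len 2
[f, g, y] len 3
[y] len 1
[y, f] len 2
[f, y] len 2
[f, y, p] len 3
[f, y, p, t] len 4
[f, y, p, t, g] len 5
[g] len 1
[g, k] len 2
[g, k, f] len 3
[k, f, g] len 3
[f, g, k] len 3
[k] len 1
[k, t] len 2
[k, t, p] len 3
[k, t, p, f] len 4
Longest all-distinct length: 5.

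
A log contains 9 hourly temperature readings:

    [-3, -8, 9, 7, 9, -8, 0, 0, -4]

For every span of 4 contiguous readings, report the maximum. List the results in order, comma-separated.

(-3, -8, 9, 7) → max 9
(-8, 9, 7, 9) → max 9
(9, 7, 9, -8) → max 9
(7, 9, -8, 0) → max 9
(9, -8, 0, 0) → max 9
(-8, 0, 0, -4) → max 0

9, 9, 9, 9, 9, 0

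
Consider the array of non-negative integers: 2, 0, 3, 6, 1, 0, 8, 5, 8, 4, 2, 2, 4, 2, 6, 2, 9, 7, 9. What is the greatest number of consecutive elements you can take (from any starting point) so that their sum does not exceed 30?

8

add 2: [2] sum 2, len 1
add 0: [2, 0] sum 2, len 2
add 3: [2, 0, 3] sum 5, len 3
add 6: [2, 0, 3, 6] sum 11, len 4
add 1: [2, 0, 3, 6, 1] sum 12, len 5
add 0: [2, 0, 3, 6, 1, 0] sum 12, len 6
add 8: [2, 0, 3, 6, 1, 0, 8] sum 20, len 7
add 5: [2, 0, 3, 6, 1, 0, 8, 5] sum 25, len 8
add 8: [6, 1, 0, 8, 5, 8] sum 28, len 6
add 4: [1, 0, 8, 5, 8, 4] sum 26, len 6
add 2: [1, 0, 8, 5, 8, 4, 2] sum 28, len 7
add 2: [1, 0, 8, 5, 8, 4, 2, 2] sum 30, len 8
add 4: [5, 8, 4, 2, 2, 4] sum 25, len 6
add 2: [5, 8, 4, 2, 2, 4, 2] sum 27, len 7
add 6: [8, 4, 2, 2, 4, 2, 6] sum 28, len 7
add 2: [8, 4, 2, 2, 4, 2, 6, 2] sum 30, len 8
add 9: [2, 2, 4, 2, 6, 2, 9] sum 27, len 7
add 7: [4, 2, 6, 2, 9, 7] sum 30, len 6
add 9: [2, 9, 7, 9] sum 27, len 4
Longest length seen: 8.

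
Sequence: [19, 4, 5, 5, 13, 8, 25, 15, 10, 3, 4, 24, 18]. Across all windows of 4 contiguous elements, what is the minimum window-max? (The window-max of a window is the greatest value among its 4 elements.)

13

19 4 5 5 → max 19
4 5 5 13 → max 13
5 5 13 8 → max 13
5 13 8 25 → max 25
13 8 25 15 → max 25
8 25 15 10 → max 25
25 15 10 3 → max 25
15 10 3 4 → max 15
10 3 4 24 → max 24
3 4 24 18 → max 24
Minimum of these is 13.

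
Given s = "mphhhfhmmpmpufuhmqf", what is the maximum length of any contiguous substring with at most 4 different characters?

12

add m: window [m] (1 distinct), len 1
add p: window [m, p] (2 distinct), len 2
add h: window [m, p, h] (3 distinct), len 3
add h: window [m, p, h, h] (3 distinct), len 4
add h: window [m, p, h, h, h] (3 distinct), len 5
add f: window [m, p, h, h, h, f] (4 distinct), len 6
add h: window [m, p, h, h, h, f, h] (4 distinct), len 7
add m: window [m, p, h, h, h, f, h, m] (4 distinct), len 8
add m: window [m, p, h, h, h, f, h, m, m] (4 distinct), len 9
add p: window [m, p, h, h, h, f, h, m, m, p] (4 distinct), len 10
add m: window [m, p, h, h, h, f, h, m, m, p, m] (4 distinct), len 11
add p: window [m, p, h, h, h, f, h, m, m, p, m, p] (4 distinct), len 12
add u: window [h, m, m, p, m, p, u] (4 distinct), len 7
add f: window [m, m, p, m, p, u, f] (4 distinct), len 7
add u: window [m, m, p, m, p, u, f, u] (4 distinct), len 8
add h: window [p, u, f, u, h] (4 distinct), len 5
add m: window [u, f, u, h, m] (4 distinct), len 5
add q: window [u, h, m, q] (4 distinct), len 4
add f: window [h, m, q, f] (4 distinct), len 4
Longest length with ≤4 distinct: 12.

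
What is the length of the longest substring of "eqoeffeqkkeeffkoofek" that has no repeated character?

4

[e] len 1
[e, q] len 2
[e, q, o] len 3
[q, o, e] len 3
[q, o, e, f] len 4
[f] len 1
[f, e] len 2
[f, e, q] len 3
[f, e, q, k] len 4
[k] len 1
[k, e] len 2
[e] len 1
[e, f] len 2
[f] len 1
[f, k] len 2
[f, k, o] len 3
[o] len 1
[o, f] len 2
[o, f, e] len 3
[o, f, e, k] len 4
Longest all-distinct length: 4.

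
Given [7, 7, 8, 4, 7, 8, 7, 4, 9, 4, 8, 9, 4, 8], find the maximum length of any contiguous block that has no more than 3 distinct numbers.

8

[7] 1 distinct, len 1
[7, 7] 1 distinct, len 2
[7, 7, 8] 2 distinct, len 3
[7, 7, 8, 4] 3 distinct, len 4
[7, 7, 8, 4, 7] 3 distinct, len 5
[7, 7, 8, 4, 7, 8] 3 distinct, len 6
[7, 7, 8, 4, 7, 8, 7] 3 distinct, len 7
[7, 7, 8, 4, 7, 8, 7, 4] 3 distinct, len 8
[7, 4, 9] 3 distinct, len 3
[7, 4, 9, 4] 3 distinct, len 4
[4, 9, 4, 8] 3 distinct, len 4
[4, 9, 4, 8, 9] 3 distinct, len 5
[4, 9, 4, 8, 9, 4] 3 distinct, len 6
[4, 9, 4, 8, 9, 4, 8] 3 distinct, len 7
Longest length with ≤3 distinct: 8.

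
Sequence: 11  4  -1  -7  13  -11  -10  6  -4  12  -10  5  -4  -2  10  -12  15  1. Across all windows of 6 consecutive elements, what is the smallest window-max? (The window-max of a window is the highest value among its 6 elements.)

10

(11, 4, -1, -7, 13, -11) → max 13
(4, -1, -7, 13, -11, -10) → max 13
(-1, -7, 13, -11, -10, 6) → max 13
(-7, 13, -11, -10, 6, -4) → max 13
(13, -11, -10, 6, -4, 12) → max 13
(-11, -10, 6, -4, 12, -10) → max 12
(-10, 6, -4, 12, -10, 5) → max 12
(6, -4, 12, -10, 5, -4) → max 12
(-4, 12, -10, 5, -4, -2) → max 12
(12, -10, 5, -4, -2, 10) → max 12
(-10, 5, -4, -2, 10, -12) → max 10
(5, -4, -2, 10, -12, 15) → max 15
(-4, -2, 10, -12, 15, 1) → max 15
Smallest of these is 10.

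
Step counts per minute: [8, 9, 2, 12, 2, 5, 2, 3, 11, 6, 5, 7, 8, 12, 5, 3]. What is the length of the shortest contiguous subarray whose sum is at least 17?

2

Extend right; whenever the sum reaches 17, record the length and shrink from the left:
add 8: running sum 8 < 17
end 1: [8, 9] sum 17, len 2
end 2: [8, 9, 2] sum 19, len 3
end 3: [9, 2, 12] sum 23, len 3
end 4: [9, 2, 12, 2] sum 25, len 4
end 5: [12, 2, 5] sum 19, len 3
end 6: [12, 2, 5, 2] sum 21, len 4
end 7: [12, 2, 5, 2, 3] sum 24, len 5
end 8: [5, 2, 3, 11] sum 21, len 4
end 9: [11, 6] sum 17, len 2
end 10: [11, 6, 5] sum 22, len 3
end 11: [6, 5, 7] sum 18, len 3
end 12: [5, 7, 8] sum 20, len 3
end 13: [8, 12] sum 20, len 2
end 14: [12, 5] sum 17, len 2
end 15: [12, 5, 3] sum 20, len 3
Shortest qualifying length: 2.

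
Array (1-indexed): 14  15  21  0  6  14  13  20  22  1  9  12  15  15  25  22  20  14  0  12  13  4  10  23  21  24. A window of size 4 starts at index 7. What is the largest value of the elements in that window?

22

Elements at indices 7..10: 13, 20, 22, 1
max(13, 20, 22, 1) = 22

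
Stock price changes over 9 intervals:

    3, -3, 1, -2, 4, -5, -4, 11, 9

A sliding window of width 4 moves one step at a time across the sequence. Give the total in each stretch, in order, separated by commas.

[3, -3, 1, -2] → sum -1
[-3, 1, -2, 4] → sum 0
[1, -2, 4, -5] → sum -2
[-2, 4, -5, -4] → sum -7
[4, -5, -4, 11] → sum 6
[-5, -4, 11, 9] → sum 11

-1, 0, -2, -7, 6, 11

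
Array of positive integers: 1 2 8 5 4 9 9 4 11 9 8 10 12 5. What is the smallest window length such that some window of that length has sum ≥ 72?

8

Extend right; whenever the sum reaches 72, record the length and shrink from the left:
add 1: running sum 1 < 72
add 2: running sum 3 < 72
add 8: running sum 11 < 72
add 5: running sum 16 < 72
add 4: running sum 20 < 72
add 9: running sum 29 < 72
add 9: running sum 38 < 72
add 4: running sum 42 < 72
add 11: running sum 53 < 72
add 9: running sum 62 < 72
add 8: running sum 70 < 72
end 11: [8, 5, 4, 9, 9, 4, 11, 9, 8, 10] sum 77, len 10
end 12: [9, 9, 4, 11, 9, 8, 10, 12] sum 72, len 8
end 13: [9, 9, 4, 11, 9, 8, 10, 12, 5] sum 77, len 9
Shortest qualifying length: 8.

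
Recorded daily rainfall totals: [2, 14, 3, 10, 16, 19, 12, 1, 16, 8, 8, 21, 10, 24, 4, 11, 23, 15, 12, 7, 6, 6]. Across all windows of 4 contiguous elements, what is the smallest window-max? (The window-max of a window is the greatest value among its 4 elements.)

12

2 14 3 10 → max 14
14 3 10 16 → max 16
3 10 16 19 → max 19
10 16 19 12 → max 19
16 19 12 1 → max 19
19 12 1 16 → max 19
12 1 16 8 → max 16
1 16 8 8 → max 16
16 8 8 21 → max 21
8 8 21 10 → max 21
8 21 10 24 → max 24
21 10 24 4 → max 24
10 24 4 11 → max 24
24 4 11 23 → max 24
4 11 23 15 → max 23
11 23 15 12 → max 23
23 15 12 7 → max 23
15 12 7 6 → max 15
12 7 6 6 → max 12
Smallest of these is 12.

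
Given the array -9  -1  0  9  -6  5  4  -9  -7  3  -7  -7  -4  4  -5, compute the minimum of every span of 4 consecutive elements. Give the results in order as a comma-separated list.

-9, -6, -6, -6, -9, -9, -9, -9, -7, -7, -7, -7

Sliding a size-4 window across the 15 values:
(-9, -1, 0, 9) → min -9
(-1, 0, 9, -6) → min -6
(0, 9, -6, 5) → min -6
(9, -6, 5, 4) → min -6
(-6, 5, 4, -9) → min -9
(5, 4, -9, -7) → min -9
(4, -9, -7, 3) → min -9
(-9, -7, 3, -7) → min -9
(-7, 3, -7, -7) → min -7
(3, -7, -7, -4) → min -7
(-7, -7, -4, 4) → min -7
(-7, -4, 4, -5) → min -7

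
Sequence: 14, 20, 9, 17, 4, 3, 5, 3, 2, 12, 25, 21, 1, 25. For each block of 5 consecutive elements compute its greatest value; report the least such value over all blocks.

5

14 20 9 17 4 → max 20
20 9 17 4 3 → max 20
9 17 4 3 5 → max 17
17 4 3 5 3 → max 17
4 3 5 3 2 → max 5
3 5 3 2 12 → max 12
5 3 2 12 25 → max 25
3 2 12 25 21 → max 25
2 12 25 21 1 → max 25
12 25 21 1 25 → max 25
Least of these is 5.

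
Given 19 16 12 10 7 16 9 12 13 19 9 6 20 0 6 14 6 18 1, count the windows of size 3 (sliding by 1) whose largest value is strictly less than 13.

1

[19, 16, 12] → max 19
[16, 12, 10] → max 16
[12, 10, 7] → max 12  < 13 ✓
[10, 7, 16] → max 16
[7, 16, 9] → max 16
[16, 9, 12] → max 16
[9, 12, 13] → max 13
[12, 13, 19] → max 19
[13, 19, 9] → max 19
[19, 9, 6] → max 19
[9, 6, 20] → max 20
[6, 20, 0] → max 20
[20, 0, 6] → max 20
[0, 6, 14] → max 14
[6, 14, 6] → max 14
[14, 6, 18] → max 18
[6, 18, 1] → max 18
1 window satisfy the condition.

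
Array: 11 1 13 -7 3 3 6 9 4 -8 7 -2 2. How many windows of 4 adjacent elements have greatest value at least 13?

11 1 13 -7 → max 13  ≥ 13 ✓
1 13 -7 3 → max 13  ≥ 13 ✓
13 -7 3 3 → max 13  ≥ 13 ✓
-7 3 3 6 → max 6
3 3 6 9 → max 9
3 6 9 4 → max 9
6 9 4 -8 → max 9
9 4 -8 7 → max 9
4 -8 7 -2 → max 7
-8 7 -2 2 → max 7
3 windows satisfy the condition.

3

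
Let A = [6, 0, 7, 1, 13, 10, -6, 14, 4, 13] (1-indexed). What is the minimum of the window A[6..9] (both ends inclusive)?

-6

Elements at indices 6..9: 10, -6, 14, 4
min(10, -6, 14, 4) = -6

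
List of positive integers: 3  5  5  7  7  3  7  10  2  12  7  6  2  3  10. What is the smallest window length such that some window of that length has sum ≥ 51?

8

Extend right; whenever the sum reaches 51, record the length and shrink from the left:
add 3: running sum 3 < 51
add 5: running sum 8 < 51
add 5: running sum 13 < 51
add 7: running sum 20 < 51
add 7: running sum 27 < 51
add 3: running sum 30 < 51
add 7: running sum 37 < 51
add 10: running sum 47 < 51
add 2: running sum 49 < 51
add 12: shortest ending here [5, 7, 7, 3, 7, 10, 2, 12] sum 53, len 8
add 7: shortest ending here [7, 7, 3, 7, 10, 2, 12, 7] sum 55, len 8
add 6: shortest ending here [7, 3, 7, 10, 2, 12, 7, 6] sum 54, len 8
add 2: shortest ending here [7, 3, 7, 10, 2, 12, 7, 6, 2] sum 56, len 9
add 3: shortest ending here [3, 7, 10, 2, 12, 7, 6, 2, 3] sum 52, len 9
add 10: shortest ending here [10, 2, 12, 7, 6, 2, 3, 10] sum 52, len 8
Shortest qualifying length: 8.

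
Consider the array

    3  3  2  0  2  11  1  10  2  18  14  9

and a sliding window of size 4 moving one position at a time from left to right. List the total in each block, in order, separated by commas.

8, 7, 15, 14, 24, 24, 31, 44, 43

3 3 2 0 → sum 8
3 2 0 2 → sum 7
2 0 2 11 → sum 15
0 2 11 1 → sum 14
2 11 1 10 → sum 24
11 1 10 2 → sum 24
1 10 2 18 → sum 31
10 2 18 14 → sum 44
2 18 14 9 → sum 43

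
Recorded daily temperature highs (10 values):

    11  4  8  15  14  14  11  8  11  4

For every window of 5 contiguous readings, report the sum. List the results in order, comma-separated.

11 4 8 15 14 → sum 52
4 8 15 14 14 → sum 55
8 15 14 14 11 → sum 62
15 14 14 11 8 → sum 62
14 14 11 8 11 → sum 58
14 11 8 11 4 → sum 48

52, 55, 62, 62, 58, 48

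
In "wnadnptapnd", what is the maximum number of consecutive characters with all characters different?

[w] len 1
[w, n] len 2
[w, n, a] len 3
[w, n, a, d] len 4
[a, d, n] len 3
[a, d, n, p] len 4
[a, d, n, p, t] len 5
[d, n, p, t, a] len 5
[t, a, p] len 3
[t, a, p, n] len 4
[t, a, p, n, d] len 5
Longest all-distinct length: 5.

5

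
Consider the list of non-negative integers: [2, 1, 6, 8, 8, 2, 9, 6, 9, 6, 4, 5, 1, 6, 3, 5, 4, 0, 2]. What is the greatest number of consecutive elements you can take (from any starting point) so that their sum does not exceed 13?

4

Extend to the right; shrink from the left whenever the sum exceeds 13:
→ 2: sum 2, len 1
→ 1: sum 3, len 2
→ 6: sum 9, len 3
→ 8 (dropped 2, 1, 6): sum 8, len 1
→ 8 (dropped 8): sum 8, len 1
→ 2: sum 10, len 2
→ 9 (dropped 8): sum 11, len 2
→ 6 (dropped 2, 9): sum 6, len 1
→ 9 (dropped 6): sum 9, len 1
→ 6 (dropped 9): sum 6, len 1
→ 4: sum 10, len 2
→ 5 (dropped 6): sum 9, len 2
→ 1: sum 10, len 3
→ 6 (dropped 4): sum 12, len 3
→ 3 (dropped 5): sum 10, len 3
→ 5 (dropped 1, 6): sum 8, len 2
→ 4: sum 12, len 3
→ 0: sum 12, len 4
→ 2 (dropped 3): sum 11, len 4
Longest length seen: 4.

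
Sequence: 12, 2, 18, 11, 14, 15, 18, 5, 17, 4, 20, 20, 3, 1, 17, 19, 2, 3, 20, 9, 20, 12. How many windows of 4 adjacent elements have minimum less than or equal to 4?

12 2 18 11 → min 2  ≤ 4 ✓
2 18 11 14 → min 2  ≤ 4 ✓
18 11 14 15 → min 11
11 14 15 18 → min 11
14 15 18 5 → min 5
15 18 5 17 → min 5
18 5 17 4 → min 4  ≤ 4 ✓
5 17 4 20 → min 4  ≤ 4 ✓
17 4 20 20 → min 4  ≤ 4 ✓
4 20 20 3 → min 3  ≤ 4 ✓
20 20 3 1 → min 1  ≤ 4 ✓
20 3 1 17 → min 1  ≤ 4 ✓
3 1 17 19 → min 1  ≤ 4 ✓
1 17 19 2 → min 1  ≤ 4 ✓
17 19 2 3 → min 2  ≤ 4 ✓
19 2 3 20 → min 2  ≤ 4 ✓
2 3 20 9 → min 2  ≤ 4 ✓
3 20 9 20 → min 3  ≤ 4 ✓
20 9 20 12 → min 9
14 windows satisfy the condition.

14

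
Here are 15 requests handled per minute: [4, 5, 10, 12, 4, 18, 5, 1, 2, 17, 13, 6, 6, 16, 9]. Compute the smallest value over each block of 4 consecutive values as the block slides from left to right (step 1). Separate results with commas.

4, 4, 4, 4, 1, 1, 1, 1, 2, 6, 6, 6

4 5 10 12 → min 4
5 10 12 4 → min 4
10 12 4 18 → min 4
12 4 18 5 → min 4
4 18 5 1 → min 1
18 5 1 2 → min 1
5 1 2 17 → min 1
1 2 17 13 → min 1
2 17 13 6 → min 2
17 13 6 6 → min 6
13 6 6 16 → min 6
6 6 16 9 → min 6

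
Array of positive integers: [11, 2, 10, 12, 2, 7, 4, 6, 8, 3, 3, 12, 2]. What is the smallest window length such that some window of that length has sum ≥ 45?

add 11: running sum 11 < 45
add 2: running sum 13 < 45
add 10: running sum 23 < 45
add 12: running sum 35 < 45
add 2: running sum 37 < 45
add 7: running sum 44 < 45
add 4: shortest ending here [11, 2, 10, 12, 2, 7, 4] sum 48, len 7
add 6: shortest ending here [11, 2, 10, 12, 2, 7, 4, 6] sum 54, len 8
add 8: shortest ending here [10, 12, 2, 7, 4, 6, 8] sum 49, len 7
add 3: shortest ending here [10, 12, 2, 7, 4, 6, 8, 3] sum 52, len 8
add 3: shortest ending here [12, 2, 7, 4, 6, 8, 3, 3] sum 45, len 8
add 12: shortest ending here [2, 7, 4, 6, 8, 3, 3, 12] sum 45, len 8
add 2: shortest ending here [7, 4, 6, 8, 3, 3, 12, 2] sum 45, len 8
Shortest qualifying length: 7.

7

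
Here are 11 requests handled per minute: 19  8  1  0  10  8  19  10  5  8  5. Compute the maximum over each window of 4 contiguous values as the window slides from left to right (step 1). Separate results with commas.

19, 10, 10, 19, 19, 19, 19, 10

[19, 8, 1, 0] → max 19
[8, 1, 0, 10] → max 10
[1, 0, 10, 8] → max 10
[0, 10, 8, 19] → max 19
[10, 8, 19, 10] → max 19
[8, 19, 10, 5] → max 19
[19, 10, 5, 8] → max 19
[10, 5, 8, 5] → max 10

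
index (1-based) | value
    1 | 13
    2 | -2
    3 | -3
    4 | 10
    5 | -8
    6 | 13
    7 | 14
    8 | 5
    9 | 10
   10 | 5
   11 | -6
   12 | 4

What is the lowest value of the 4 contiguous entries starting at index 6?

Elements at indices 6..9: 13, 14, 5, 10
min(13, 14, 5, 10) = 5

5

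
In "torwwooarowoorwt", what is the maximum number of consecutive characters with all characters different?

4

[t] len 1
[t, o] len 2
[t, o, r] len 3
[t, o, r, w] len 4
[w] len 1
[w, o] len 2
[o] len 1
[o, a] len 2
[o, a, r] len 3
[a, r, o] len 3
[a, r, o, w] len 4
[w, o] len 2
[o] len 1
[o, r] len 2
[o, r, w] len 3
[o, r, w, t] len 4
Longest all-distinct length: 4.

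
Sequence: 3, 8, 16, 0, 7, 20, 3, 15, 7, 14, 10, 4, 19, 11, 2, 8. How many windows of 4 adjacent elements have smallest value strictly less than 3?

6

[3, 8, 16, 0] → min 0  < 3 ✓
[8, 16, 0, 7] → min 0  < 3 ✓
[16, 0, 7, 20] → min 0  < 3 ✓
[0, 7, 20, 3] → min 0  < 3 ✓
[7, 20, 3, 15] → min 3
[20, 3, 15, 7] → min 3
[3, 15, 7, 14] → min 3
[15, 7, 14, 10] → min 7
[7, 14, 10, 4] → min 4
[14, 10, 4, 19] → min 4
[10, 4, 19, 11] → min 4
[4, 19, 11, 2] → min 2  < 3 ✓
[19, 11, 2, 8] → min 2  < 3 ✓
6 windows satisfy the condition.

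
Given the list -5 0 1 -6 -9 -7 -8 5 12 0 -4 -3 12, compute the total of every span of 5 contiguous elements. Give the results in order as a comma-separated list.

-19, -21, -29, -25, -7, 2, 5, 10, 17

(-5, 0, 1, -6, -9) → sum -19
(0, 1, -6, -9, -7) → sum -21
(1, -6, -9, -7, -8) → sum -29
(-6, -9, -7, -8, 5) → sum -25
(-9, -7, -8, 5, 12) → sum -7
(-7, -8, 5, 12, 0) → sum 2
(-8, 5, 12, 0, -4) → sum 5
(5, 12, 0, -4, -3) → sum 10
(12, 0, -4, -3, 12) → sum 17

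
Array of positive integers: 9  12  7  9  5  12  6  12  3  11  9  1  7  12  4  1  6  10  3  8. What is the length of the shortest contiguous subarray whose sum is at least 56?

Extend right; whenever the sum reaches 56, record the length and shrink from the left:
add 9: running sum 9 < 56
add 12: running sum 21 < 56
add 7: running sum 28 < 56
add 9: running sum 37 < 56
add 5: running sum 42 < 56
add 12: running sum 54 < 56
add 6: shortest ending here [9, 12, 7, 9, 5, 12, 6] sum 60, len 7
add 12: shortest ending here [12, 7, 9, 5, 12, 6, 12] sum 63, len 7
add 3: shortest ending here [12, 7, 9, 5, 12, 6, 12, 3] sum 66, len 8
add 11: shortest ending here [9, 5, 12, 6, 12, 3, 11] sum 58, len 7
add 9: shortest ending here [5, 12, 6, 12, 3, 11, 9] sum 58, len 7
add 1: shortest ending here [5, 12, 6, 12, 3, 11, 9, 1] sum 59, len 8
add 7: shortest ending here [12, 6, 12, 3, 11, 9, 1, 7] sum 61, len 8
add 12: shortest ending here [6, 12, 3, 11, 9, 1, 7, 12] sum 61, len 8
add 4: shortest ending here [12, 3, 11, 9, 1, 7, 12, 4] sum 59, len 8
add 1: shortest ending here [12, 3, 11, 9, 1, 7, 12, 4, 1] sum 60, len 9
add 6: shortest ending here [12, 3, 11, 9, 1, 7, 12, 4, 1, 6] sum 66, len 10
add 10: shortest ending here [11, 9, 1, 7, 12, 4, 1, 6, 10] sum 61, len 9
add 3: shortest ending here [11, 9, 1, 7, 12, 4, 1, 6, 10, 3] sum 64, len 10
add 8: shortest ending here [9, 1, 7, 12, 4, 1, 6, 10, 3, 8] sum 61, len 10
Shortest qualifying length: 7.

7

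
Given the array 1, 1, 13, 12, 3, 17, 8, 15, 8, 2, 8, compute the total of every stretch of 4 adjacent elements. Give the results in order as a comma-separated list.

27, 29, 45, 40, 43, 48, 33, 33

(1, 1, 13, 12) → sum 27
(1, 13, 12, 3) → sum 29
(13, 12, 3, 17) → sum 45
(12, 3, 17, 8) → sum 40
(3, 17, 8, 15) → sum 43
(17, 8, 15, 8) → sum 48
(8, 15, 8, 2) → sum 33
(15, 8, 2, 8) → sum 33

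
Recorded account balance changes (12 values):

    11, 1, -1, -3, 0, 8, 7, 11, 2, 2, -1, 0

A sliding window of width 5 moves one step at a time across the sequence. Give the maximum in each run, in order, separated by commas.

[11, 1, -1, -3, 0] → max 11
[1, -1, -3, 0, 8] → max 8
[-1, -3, 0, 8, 7] → max 8
[-3, 0, 8, 7, 11] → max 11
[0, 8, 7, 11, 2] → max 11
[8, 7, 11, 2, 2] → max 11
[7, 11, 2, 2, -1] → max 11
[11, 2, 2, -1, 0] → max 11

11, 8, 8, 11, 11, 11, 11, 11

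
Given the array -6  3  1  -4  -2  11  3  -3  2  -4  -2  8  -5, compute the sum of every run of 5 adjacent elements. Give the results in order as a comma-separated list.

-8, 9, 9, 5, 11, 9, -4, 1, -1

[-6, 3, 1, -4, -2] → sum -8
[3, 1, -4, -2, 11] → sum 9
[1, -4, -2, 11, 3] → sum 9
[-4, -2, 11, 3, -3] → sum 5
[-2, 11, 3, -3, 2] → sum 11
[11, 3, -3, 2, -4] → sum 9
[3, -3, 2, -4, -2] → sum -4
[-3, 2, -4, -2, 8] → sum 1
[2, -4, -2, 8, -5] → sum -1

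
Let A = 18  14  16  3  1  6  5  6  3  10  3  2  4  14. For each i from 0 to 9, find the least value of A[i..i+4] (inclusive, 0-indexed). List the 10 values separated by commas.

[18, 14, 16, 3, 1] → min 1
[14, 16, 3, 1, 6] → min 1
[16, 3, 1, 6, 5] → min 1
[3, 1, 6, 5, 6] → min 1
[1, 6, 5, 6, 3] → min 1
[6, 5, 6, 3, 10] → min 3
[5, 6, 3, 10, 3] → min 3
[6, 3, 10, 3, 2] → min 2
[3, 10, 3, 2, 4] → min 2
[10, 3, 2, 4, 14] → min 2

1, 1, 1, 1, 1, 3, 3, 2, 2, 2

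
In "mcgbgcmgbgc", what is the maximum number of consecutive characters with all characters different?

4

add m: [m] len 1
add c: [m, c] len 2
add g: [m, c, g] len 3
add b: [m, c, g, b] len 4
add g (repeat g, move left end past it): [b, g] len 2
add c: [b, g, c] len 3
add m: [b, g, c, m] len 4
add g (repeat g, move left end past it): [c, m, g] len 3
add b: [c, m, g, b] len 4
add g (repeat g, move left end past it): [b, g] len 2
add c: [b, g, c] len 3
Longest all-distinct length: 4.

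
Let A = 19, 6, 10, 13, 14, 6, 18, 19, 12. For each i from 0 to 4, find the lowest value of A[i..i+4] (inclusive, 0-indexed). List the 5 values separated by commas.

Sliding a size-5 window across the 9 values:
(19, 6, 10, 13, 14) → min 6
(6, 10, 13, 14, 6) → min 6
(10, 13, 14, 6, 18) → min 6
(13, 14, 6, 18, 19) → min 6
(14, 6, 18, 19, 12) → min 6

6, 6, 6, 6, 6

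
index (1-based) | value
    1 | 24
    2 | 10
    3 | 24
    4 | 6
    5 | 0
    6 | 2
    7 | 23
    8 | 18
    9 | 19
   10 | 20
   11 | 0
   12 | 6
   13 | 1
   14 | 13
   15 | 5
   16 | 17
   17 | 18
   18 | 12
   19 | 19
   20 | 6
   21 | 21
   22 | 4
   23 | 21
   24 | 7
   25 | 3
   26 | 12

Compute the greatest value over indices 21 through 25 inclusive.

Elements at indices 21..25: 21, 4, 21, 7, 3
max(21, 4, 21, 7, 3) = 21

21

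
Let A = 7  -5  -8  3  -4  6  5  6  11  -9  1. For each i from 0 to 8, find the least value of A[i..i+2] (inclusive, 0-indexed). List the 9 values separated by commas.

Sliding a size-3 window across the 11 values:
[7, -5, -8] → min -8
[-5, -8, 3] → min -8
[-8, 3, -4] → min -8
[3, -4, 6] → min -4
[-4, 6, 5] → min -4
[6, 5, 6] → min 5
[5, 6, 11] → min 5
[6, 11, -9] → min -9
[11, -9, 1] → min -9

-8, -8, -8, -4, -4, 5, 5, -9, -9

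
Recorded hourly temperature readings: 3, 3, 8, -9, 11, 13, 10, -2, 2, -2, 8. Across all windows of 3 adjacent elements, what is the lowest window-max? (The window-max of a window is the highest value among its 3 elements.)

2

(3, 3, 8) → max 8
(3, 8, -9) → max 8
(8, -9, 11) → max 11
(-9, 11, 13) → max 13
(11, 13, 10) → max 13
(13, 10, -2) → max 13
(10, -2, 2) → max 10
(-2, 2, -2) → max 2
(2, -2, 8) → max 8
Lowest of these is 2.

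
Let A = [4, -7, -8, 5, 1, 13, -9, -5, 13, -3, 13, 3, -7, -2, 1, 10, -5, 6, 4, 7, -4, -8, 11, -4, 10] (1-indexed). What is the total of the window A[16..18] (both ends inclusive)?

Elements at indices 16..18: 10, -5, 6
sum(10, -5, 6) = 11

11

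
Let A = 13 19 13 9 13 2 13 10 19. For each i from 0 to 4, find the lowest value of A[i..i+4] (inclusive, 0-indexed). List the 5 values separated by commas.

9, 2, 2, 2, 2

Sliding a size-5 window across the 9 values:
[13, 19, 13, 9, 13] → min 9
[19, 13, 9, 13, 2] → min 2
[13, 9, 13, 2, 13] → min 2
[9, 13, 2, 13, 10] → min 2
[13, 2, 13, 10, 19] → min 2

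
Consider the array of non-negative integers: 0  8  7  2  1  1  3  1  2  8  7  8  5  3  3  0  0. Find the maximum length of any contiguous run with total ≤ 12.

6

add 0: [0] sum 0, len 1
add 8: [0, 8] sum 8, len 2
add 7: [7] sum 7, len 1
add 2: [7, 2] sum 9, len 2
add 1: [7, 2, 1] sum 10, len 3
add 1: [7, 2, 1, 1] sum 11, len 4
add 3: [2, 1, 1, 3] sum 7, len 4
add 1: [2, 1, 1, 3, 1] sum 8, len 5
add 2: [2, 1, 1, 3, 1, 2] sum 10, len 6
add 8: [1, 2, 8] sum 11, len 3
add 7: [7] sum 7, len 1
add 8: [8] sum 8, len 1
add 5: [5] sum 5, len 1
add 3: [5, 3] sum 8, len 2
add 3: [5, 3, 3] sum 11, len 3
add 0: [5, 3, 3, 0] sum 11, len 4
add 0: [5, 3, 3, 0, 0] sum 11, len 5
Longest length seen: 6.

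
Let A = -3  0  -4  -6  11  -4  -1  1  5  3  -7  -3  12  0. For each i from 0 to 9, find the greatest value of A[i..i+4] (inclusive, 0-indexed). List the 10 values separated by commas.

Sliding a size-5 window across the 14 values:
-3 0 -4 -6 11 → max 11
0 -4 -6 11 -4 → max 11
-4 -6 11 -4 -1 → max 11
-6 11 -4 -1 1 → max 11
11 -4 -1 1 5 → max 11
-4 -1 1 5 3 → max 5
-1 1 5 3 -7 → max 5
1 5 3 -7 -3 → max 5
5 3 -7 -3 12 → max 12
3 -7 -3 12 0 → max 12

11, 11, 11, 11, 11, 5, 5, 5, 12, 12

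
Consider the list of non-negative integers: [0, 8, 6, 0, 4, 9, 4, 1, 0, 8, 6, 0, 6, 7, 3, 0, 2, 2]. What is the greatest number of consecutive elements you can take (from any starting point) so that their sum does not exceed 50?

14

[0] sum 0 len 1
[0, 8] sum 8 len 2
[0, 8, 6] sum 14 len 3
[0, 8, 6, 0] sum 14 len 4
[0, 8, 6, 0, 4] sum 18 len 5
[0, 8, 6, 0, 4, 9] sum 27 len 6
[0, 8, 6, 0, 4, 9, 4] sum 31 len 7
[0, 8, 6, 0, 4, 9, 4, 1] sum 32 len 8
[0, 8, 6, 0, 4, 9, 4, 1, 0] sum 32 len 9
[0, 8, 6, 0, 4, 9, 4, 1, 0, 8] sum 40 len 10
[0, 8, 6, 0, 4, 9, 4, 1, 0, 8, 6] sum 46 len 11
[0, 8, 6, 0, 4, 9, 4, 1, 0, 8, 6, 0] sum 46 len 12
[6, 0, 4, 9, 4, 1, 0, 8, 6, 0, 6] sum 44 len 11
[0, 4, 9, 4, 1, 0, 8, 6, 0, 6, 7] sum 45 len 11
[0, 4, 9, 4, 1, 0, 8, 6, 0, 6, 7, 3] sum 48 len 12
[0, 4, 9, 4, 1, 0, 8, 6, 0, 6, 7, 3, 0] sum 48 len 13
[0, 4, 9, 4, 1, 0, 8, 6, 0, 6, 7, 3, 0, 2] sum 50 len 14
[9, 4, 1, 0, 8, 6, 0, 6, 7, 3, 0, 2, 2] sum 48 len 13
Longest length seen: 14.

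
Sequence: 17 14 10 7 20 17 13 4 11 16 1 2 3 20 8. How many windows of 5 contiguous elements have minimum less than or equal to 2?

[17, 14, 10, 7, 20] → min 7
[14, 10, 7, 20, 17] → min 7
[10, 7, 20, 17, 13] → min 7
[7, 20, 17, 13, 4] → min 4
[20, 17, 13, 4, 11] → min 4
[17, 13, 4, 11, 16] → min 4
[13, 4, 11, 16, 1] → min 1  ≤ 2 ✓
[4, 11, 16, 1, 2] → min 1  ≤ 2 ✓
[11, 16, 1, 2, 3] → min 1  ≤ 2 ✓
[16, 1, 2, 3, 20] → min 1  ≤ 2 ✓
[1, 2, 3, 20, 8] → min 1  ≤ 2 ✓
5 windows satisfy the condition.

5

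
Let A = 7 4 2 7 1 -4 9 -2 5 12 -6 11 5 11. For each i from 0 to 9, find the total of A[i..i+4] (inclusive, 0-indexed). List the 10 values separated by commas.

21, 10, 15, 11, 9, 20, 18, 20, 27, 33

7 4 2 7 1 → sum 21
4 2 7 1 -4 → sum 10
2 7 1 -4 9 → sum 15
7 1 -4 9 -2 → sum 11
1 -4 9 -2 5 → sum 9
-4 9 -2 5 12 → sum 20
9 -2 5 12 -6 → sum 18
-2 5 12 -6 11 → sum 20
5 12 -6 11 5 → sum 27
12 -6 11 5 11 → sum 33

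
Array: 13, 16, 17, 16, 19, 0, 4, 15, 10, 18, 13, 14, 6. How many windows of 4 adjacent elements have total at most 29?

(13, 16, 17, 16) → sum 62
(16, 17, 16, 19) → sum 68
(17, 16, 19, 0) → sum 52
(16, 19, 0, 4) → sum 39
(19, 0, 4, 15) → sum 38
(0, 4, 15, 10) → sum 29  ≤ 29 ✓
(4, 15, 10, 18) → sum 47
(15, 10, 18, 13) → sum 56
(10, 18, 13, 14) → sum 55
(18, 13, 14, 6) → sum 51
1 window satisfy the condition.

1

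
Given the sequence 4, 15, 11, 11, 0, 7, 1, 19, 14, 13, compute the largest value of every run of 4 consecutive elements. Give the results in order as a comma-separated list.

(4, 15, 11, 11) → max 15
(15, 11, 11, 0) → max 15
(11, 11, 0, 7) → max 11
(11, 0, 7, 1) → max 11
(0, 7, 1, 19) → max 19
(7, 1, 19, 14) → max 19
(1, 19, 14, 13) → max 19

15, 15, 11, 11, 19, 19, 19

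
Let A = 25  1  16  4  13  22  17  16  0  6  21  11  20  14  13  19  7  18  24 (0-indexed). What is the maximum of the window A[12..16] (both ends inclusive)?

20

Elements at indices 12..16: 20, 14, 13, 19, 7
max(20, 14, 13, 19, 7) = 20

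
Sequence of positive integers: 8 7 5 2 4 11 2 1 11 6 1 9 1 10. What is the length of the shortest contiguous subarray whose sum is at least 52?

add 8: running sum 8 < 52
add 7: running sum 15 < 52
add 5: running sum 20 < 52
add 2: running sum 22 < 52
add 4: running sum 26 < 52
add 11: running sum 37 < 52
add 2: running sum 39 < 52
add 1: running sum 40 < 52
add 11: running sum 51 < 52
end 9: [8, 7, 5, 2, 4, 11, 2, 1, 11, 6] sum 57, len 10
end 10: [8, 7, 5, 2, 4, 11, 2, 1, 11, 6, 1] sum 58, len 11
end 11: [5, 2, 4, 11, 2, 1, 11, 6, 1, 9] sum 52, len 10
end 12: [5, 2, 4, 11, 2, 1, 11, 6, 1, 9, 1] sum 53, len 11
end 13: [11, 2, 1, 11, 6, 1, 9, 1, 10] sum 52, len 9
Shortest qualifying length: 9.

9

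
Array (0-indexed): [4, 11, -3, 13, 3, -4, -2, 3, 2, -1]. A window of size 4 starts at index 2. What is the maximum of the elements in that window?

Elements at indices 2..5: -3, 13, 3, -4
max(-3, 13, 3, -4) = 13

13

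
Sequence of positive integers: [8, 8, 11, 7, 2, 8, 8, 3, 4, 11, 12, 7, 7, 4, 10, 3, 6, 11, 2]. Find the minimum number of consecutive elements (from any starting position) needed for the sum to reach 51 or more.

add 8: running sum 8 < 51
add 8: running sum 16 < 51
add 11: running sum 27 < 51
add 7: running sum 34 < 51
add 2: running sum 36 < 51
add 8: running sum 44 < 51
add 8: shortest ending here [8, 8, 11, 7, 2, 8, 8] sum 52, len 7
add 3: shortest ending here [8, 8, 11, 7, 2, 8, 8, 3] sum 55, len 8
add 4: shortest ending here [8, 11, 7, 2, 8, 8, 3, 4] sum 51, len 8
add 11: shortest ending here [11, 7, 2, 8, 8, 3, 4, 11] sum 54, len 8
add 12: shortest ending here [7, 2, 8, 8, 3, 4, 11, 12] sum 55, len 8
add 7: shortest ending here [8, 8, 3, 4, 11, 12, 7] sum 53, len 7
add 7: shortest ending here [8, 3, 4, 11, 12, 7, 7] sum 52, len 7
add 4: shortest ending here [8, 3, 4, 11, 12, 7, 7, 4] sum 56, len 8
add 10: shortest ending here [11, 12, 7, 7, 4, 10] sum 51, len 6
add 3: shortest ending here [11, 12, 7, 7, 4, 10, 3] sum 54, len 7
add 6: shortest ending here [11, 12, 7, 7, 4, 10, 3, 6] sum 60, len 8
add 11: shortest ending here [12, 7, 7, 4, 10, 3, 6, 11] sum 60, len 8
add 2: shortest ending here [12, 7, 7, 4, 10, 3, 6, 11, 2] sum 62, len 9
Shortest qualifying length: 6.

6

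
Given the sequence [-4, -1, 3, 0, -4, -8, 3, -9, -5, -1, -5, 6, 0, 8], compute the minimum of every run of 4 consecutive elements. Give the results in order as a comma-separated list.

-4 -1 3 0 → min -4
-1 3 0 -4 → min -4
3 0 -4 -8 → min -8
0 -4 -8 3 → min -8
-4 -8 3 -9 → min -9
-8 3 -9 -5 → min -9
3 -9 -5 -1 → min -9
-9 -5 -1 -5 → min -9
-5 -1 -5 6 → min -5
-1 -5 6 0 → min -5
-5 6 0 8 → min -5

-4, -4, -8, -8, -9, -9, -9, -9, -5, -5, -5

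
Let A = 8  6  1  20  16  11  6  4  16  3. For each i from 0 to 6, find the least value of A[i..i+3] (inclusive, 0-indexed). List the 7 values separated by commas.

8 6 1 20 → min 1
6 1 20 16 → min 1
1 20 16 11 → min 1
20 16 11 6 → min 6
16 11 6 4 → min 4
11 6 4 16 → min 4
6 4 16 3 → min 3

1, 1, 1, 6, 4, 4, 3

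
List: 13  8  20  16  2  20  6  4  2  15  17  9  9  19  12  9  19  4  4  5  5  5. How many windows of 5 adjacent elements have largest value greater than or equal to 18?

14

13 8 20 16 2 → max 20  ≥ 18 ✓
8 20 16 2 20 → max 20  ≥ 18 ✓
20 16 2 20 6 → max 20  ≥ 18 ✓
16 2 20 6 4 → max 20  ≥ 18 ✓
2 20 6 4 2 → max 20  ≥ 18 ✓
20 6 4 2 15 → max 20  ≥ 18 ✓
6 4 2 15 17 → max 17
4 2 15 17 9 → max 17
2 15 17 9 9 → max 17
15 17 9 9 19 → max 19  ≥ 18 ✓
17 9 9 19 12 → max 19  ≥ 18 ✓
9 9 19 12 9 → max 19  ≥ 18 ✓
9 19 12 9 19 → max 19  ≥ 18 ✓
19 12 9 19 4 → max 19  ≥ 18 ✓
12 9 19 4 4 → max 19  ≥ 18 ✓
9 19 4 4 5 → max 19  ≥ 18 ✓
19 4 4 5 5 → max 19  ≥ 18 ✓
4 4 5 5 5 → max 5
14 windows satisfy the condition.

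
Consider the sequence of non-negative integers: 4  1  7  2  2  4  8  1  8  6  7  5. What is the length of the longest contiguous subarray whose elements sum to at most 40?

Extend to the right; shrink from the left whenever the sum exceeds 40:
→ 4: sum 4, len 1
→ 1: sum 5, len 2
→ 7: sum 12, len 3
→ 2: sum 14, len 4
→ 2: sum 16, len 5
→ 4: sum 20, len 6
→ 8: sum 28, len 7
→ 1: sum 29, len 8
→ 8: sum 37, len 9
→ 6 (dropped 4): sum 39, len 9
→ 7 (dropped 1, 7): sum 38, len 8
→ 5 (dropped 2, 2): sum 39, len 7
Longest length seen: 9.

9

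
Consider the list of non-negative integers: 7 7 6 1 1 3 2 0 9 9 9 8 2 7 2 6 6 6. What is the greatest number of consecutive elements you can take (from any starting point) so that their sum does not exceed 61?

[7] sum 7 len 1
[7, 7] sum 14 len 2
[7, 7, 6] sum 20 len 3
[7, 7, 6, 1] sum 21 len 4
[7, 7, 6, 1, 1] sum 22 len 5
[7, 7, 6, 1, 1, 3] sum 25 len 6
[7, 7, 6, 1, 1, 3, 2] sum 27 len 7
[7, 7, 6, 1, 1, 3, 2, 0] sum 27 len 8
[7, 7, 6, 1, 1, 3, 2, 0, 9] sum 36 len 9
[7, 7, 6, 1, 1, 3, 2, 0, 9, 9] sum 45 len 10
[7, 7, 6, 1, 1, 3, 2, 0, 9, 9, 9] sum 54 len 11
[7, 6, 1, 1, 3, 2, 0, 9, 9, 9, 8] sum 55 len 11
[7, 6, 1, 1, 3, 2, 0, 9, 9, 9, 8, 2] sum 57 len 12
[6, 1, 1, 3, 2, 0, 9, 9, 9, 8, 2, 7] sum 57 len 12
[6, 1, 1, 3, 2, 0, 9, 9, 9, 8, 2, 7, 2] sum 59 len 13
[1, 1, 3, 2, 0, 9, 9, 9, 8, 2, 7, 2, 6] sum 59 len 13
[2, 0, 9, 9, 9, 8, 2, 7, 2, 6, 6] sum 60 len 11
[9, 9, 8, 2, 7, 2, 6, 6, 6] sum 55 len 9
Longest length seen: 13.

13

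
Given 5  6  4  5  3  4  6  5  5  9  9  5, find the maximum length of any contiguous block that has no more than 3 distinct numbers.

6

Extend right; when distinct count exceeds 3, shrink from the left:
add 5: window [5] (1 distinct), len 1
add 6: window [5, 6] (2 distinct), len 2
add 4: window [5, 6, 4] (3 distinct), len 3
add 5: window [5, 6, 4, 5] (3 distinct), len 4
add 3: window [4, 5, 3] (3 distinct), len 3
add 4: window [4, 5, 3, 4] (3 distinct), len 4
add 6: window [3, 4, 6] (3 distinct), len 3
add 5: window [4, 6, 5] (3 distinct), len 3
add 5: window [4, 6, 5, 5] (3 distinct), len 4
add 9: window [6, 5, 5, 9] (3 distinct), len 4
add 9: window [6, 5, 5, 9, 9] (3 distinct), len 5
add 5: window [6, 5, 5, 9, 9, 5] (3 distinct), len 6
Longest length with ≤3 distinct: 6.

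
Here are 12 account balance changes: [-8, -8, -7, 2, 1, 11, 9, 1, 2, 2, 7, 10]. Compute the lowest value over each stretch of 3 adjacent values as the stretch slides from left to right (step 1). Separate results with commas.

[-8, -8, -7] → min -8
[-8, -7, 2] → min -8
[-7, 2, 1] → min -7
[2, 1, 11] → min 1
[1, 11, 9] → min 1
[11, 9, 1] → min 1
[9, 1, 2] → min 1
[1, 2, 2] → min 1
[2, 2, 7] → min 2
[2, 7, 10] → min 2

-8, -8, -7, 1, 1, 1, 1, 1, 2, 2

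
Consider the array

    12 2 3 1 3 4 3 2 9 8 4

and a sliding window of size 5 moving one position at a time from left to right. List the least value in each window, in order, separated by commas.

1, 1, 1, 1, 2, 2, 2

[12, 2, 3, 1, 3] → min 1
[2, 3, 1, 3, 4] → min 1
[3, 1, 3, 4, 3] → min 1
[1, 3, 4, 3, 2] → min 1
[3, 4, 3, 2, 9] → min 2
[4, 3, 2, 9, 8] → min 2
[3, 2, 9, 8, 4] → min 2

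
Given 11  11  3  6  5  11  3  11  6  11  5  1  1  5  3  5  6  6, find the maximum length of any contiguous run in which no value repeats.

add 11: [11] len 1
add 11 (repeat 11, move left end past it): [11] len 1
add 3: [11, 3] len 2
add 6: [11, 3, 6] len 3
add 5: [11, 3, 6, 5] len 4
add 11 (repeat 11, move left end past it): [3, 6, 5, 11] len 4
add 3 (repeat 3, move left end past it): [6, 5, 11, 3] len 4
add 11 (repeat 11, move left end past it): [3, 11] len 2
add 6: [3, 11, 6] len 3
add 11 (repeat 11, move left end past it): [6, 11] len 2
add 5: [6, 11, 5] len 3
add 1: [6, 11, 5, 1] len 4
add 1 (repeat 1, move left end past it): [1] len 1
add 5: [1, 5] len 2
add 3: [1, 5, 3] len 3
add 5 (repeat 5, move left end past it): [3, 5] len 2
add 6: [3, 5, 6] len 3
add 6 (repeat 6, move left end past it): [6] len 1
Longest all-distinct length: 4.

4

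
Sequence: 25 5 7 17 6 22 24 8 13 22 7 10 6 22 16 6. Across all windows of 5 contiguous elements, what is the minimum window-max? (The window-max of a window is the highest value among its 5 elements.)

[25, 5, 7, 17, 6] → max 25
[5, 7, 17, 6, 22] → max 22
[7, 17, 6, 22, 24] → max 24
[17, 6, 22, 24, 8] → max 24
[6, 22, 24, 8, 13] → max 24
[22, 24, 8, 13, 22] → max 24
[24, 8, 13, 22, 7] → max 24
[8, 13, 22, 7, 10] → max 22
[13, 22, 7, 10, 6] → max 22
[22, 7, 10, 6, 22] → max 22
[7, 10, 6, 22, 16] → max 22
[10, 6, 22, 16, 6] → max 22
Minimum of these is 22.

22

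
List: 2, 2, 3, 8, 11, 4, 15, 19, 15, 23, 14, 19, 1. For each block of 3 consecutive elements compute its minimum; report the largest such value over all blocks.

(2, 2, 3) → min 2
(2, 3, 8) → min 2
(3, 8, 11) → min 3
(8, 11, 4) → min 4
(11, 4, 15) → min 4
(4, 15, 19) → min 4
(15, 19, 15) → min 15
(19, 15, 23) → min 15
(15, 23, 14) → min 14
(23, 14, 19) → min 14
(14, 19, 1) → min 1
Largest of these is 15.

15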